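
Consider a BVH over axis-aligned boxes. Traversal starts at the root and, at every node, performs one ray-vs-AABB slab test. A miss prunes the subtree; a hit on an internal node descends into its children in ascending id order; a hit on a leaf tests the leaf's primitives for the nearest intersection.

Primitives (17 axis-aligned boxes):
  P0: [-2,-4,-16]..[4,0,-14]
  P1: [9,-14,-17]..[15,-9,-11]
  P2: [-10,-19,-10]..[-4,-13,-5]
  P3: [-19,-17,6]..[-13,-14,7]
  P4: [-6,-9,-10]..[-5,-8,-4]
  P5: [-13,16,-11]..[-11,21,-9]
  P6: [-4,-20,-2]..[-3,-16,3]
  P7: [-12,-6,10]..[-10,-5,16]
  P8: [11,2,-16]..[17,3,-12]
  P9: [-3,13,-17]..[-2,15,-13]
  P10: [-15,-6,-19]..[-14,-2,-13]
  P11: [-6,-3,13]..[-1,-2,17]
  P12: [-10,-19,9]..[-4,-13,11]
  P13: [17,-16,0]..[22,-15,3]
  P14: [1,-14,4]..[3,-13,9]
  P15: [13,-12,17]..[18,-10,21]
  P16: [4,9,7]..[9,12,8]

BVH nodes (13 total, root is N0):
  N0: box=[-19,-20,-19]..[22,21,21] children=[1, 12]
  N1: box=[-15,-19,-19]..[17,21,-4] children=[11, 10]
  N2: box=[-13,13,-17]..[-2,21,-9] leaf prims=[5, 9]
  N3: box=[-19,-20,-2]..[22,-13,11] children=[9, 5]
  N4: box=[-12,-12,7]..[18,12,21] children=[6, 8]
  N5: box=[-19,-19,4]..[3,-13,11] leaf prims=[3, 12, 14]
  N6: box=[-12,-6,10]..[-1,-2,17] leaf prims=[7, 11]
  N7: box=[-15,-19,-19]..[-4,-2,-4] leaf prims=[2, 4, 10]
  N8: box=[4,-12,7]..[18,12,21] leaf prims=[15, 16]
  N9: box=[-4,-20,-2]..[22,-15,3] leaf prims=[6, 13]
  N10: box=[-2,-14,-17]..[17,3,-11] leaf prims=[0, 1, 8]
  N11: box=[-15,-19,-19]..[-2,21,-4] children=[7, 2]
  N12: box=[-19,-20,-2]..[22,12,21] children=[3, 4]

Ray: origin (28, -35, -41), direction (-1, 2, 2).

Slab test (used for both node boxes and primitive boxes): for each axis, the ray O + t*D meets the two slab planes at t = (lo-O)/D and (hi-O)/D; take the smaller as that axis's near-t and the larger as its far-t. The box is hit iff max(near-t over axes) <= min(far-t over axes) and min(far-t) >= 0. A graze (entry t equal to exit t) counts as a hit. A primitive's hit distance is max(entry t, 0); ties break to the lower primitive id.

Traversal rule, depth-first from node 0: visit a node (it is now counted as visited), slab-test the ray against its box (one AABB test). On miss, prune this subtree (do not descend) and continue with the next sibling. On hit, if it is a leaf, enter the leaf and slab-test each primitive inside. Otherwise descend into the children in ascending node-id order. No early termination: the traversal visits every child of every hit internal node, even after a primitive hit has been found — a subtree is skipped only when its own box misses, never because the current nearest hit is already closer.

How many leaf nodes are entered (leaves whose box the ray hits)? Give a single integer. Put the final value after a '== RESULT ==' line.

Trace the traversal:
N0 x:[6,47] y:[15/2,28] z:[11,31] -> hit [11,28], descend [1, 12]
  N1 x:[11,43] y:[8,28] z:[11,37/2] -> hit [11,37/2], descend [10, 11]
    N10 x:[11,30] y:[21/2,19] z:[12,15] -> hit [12,15] leaf, test {P0(miss), P1@t=13, P8(miss)}
    N11 x:[30,43] y:[8,28] z:[11,37/2] -> miss, prune
  N12 x:[6,47] y:[15/2,47/2] z:[39/2,31] -> hit [39/2,47/2], descend [3, 4]
    N3 x:[6,47] y:[15/2,11] z:[39/2,26] -> miss, prune
    N4 x:[10,40] y:[23/2,47/2] z:[24,31] -> miss, prune

order=[0, 1, 10, 11, 12, 3, 4]  |boxes|=7  |leaves|=1  hit=P1

== RESULT ==
1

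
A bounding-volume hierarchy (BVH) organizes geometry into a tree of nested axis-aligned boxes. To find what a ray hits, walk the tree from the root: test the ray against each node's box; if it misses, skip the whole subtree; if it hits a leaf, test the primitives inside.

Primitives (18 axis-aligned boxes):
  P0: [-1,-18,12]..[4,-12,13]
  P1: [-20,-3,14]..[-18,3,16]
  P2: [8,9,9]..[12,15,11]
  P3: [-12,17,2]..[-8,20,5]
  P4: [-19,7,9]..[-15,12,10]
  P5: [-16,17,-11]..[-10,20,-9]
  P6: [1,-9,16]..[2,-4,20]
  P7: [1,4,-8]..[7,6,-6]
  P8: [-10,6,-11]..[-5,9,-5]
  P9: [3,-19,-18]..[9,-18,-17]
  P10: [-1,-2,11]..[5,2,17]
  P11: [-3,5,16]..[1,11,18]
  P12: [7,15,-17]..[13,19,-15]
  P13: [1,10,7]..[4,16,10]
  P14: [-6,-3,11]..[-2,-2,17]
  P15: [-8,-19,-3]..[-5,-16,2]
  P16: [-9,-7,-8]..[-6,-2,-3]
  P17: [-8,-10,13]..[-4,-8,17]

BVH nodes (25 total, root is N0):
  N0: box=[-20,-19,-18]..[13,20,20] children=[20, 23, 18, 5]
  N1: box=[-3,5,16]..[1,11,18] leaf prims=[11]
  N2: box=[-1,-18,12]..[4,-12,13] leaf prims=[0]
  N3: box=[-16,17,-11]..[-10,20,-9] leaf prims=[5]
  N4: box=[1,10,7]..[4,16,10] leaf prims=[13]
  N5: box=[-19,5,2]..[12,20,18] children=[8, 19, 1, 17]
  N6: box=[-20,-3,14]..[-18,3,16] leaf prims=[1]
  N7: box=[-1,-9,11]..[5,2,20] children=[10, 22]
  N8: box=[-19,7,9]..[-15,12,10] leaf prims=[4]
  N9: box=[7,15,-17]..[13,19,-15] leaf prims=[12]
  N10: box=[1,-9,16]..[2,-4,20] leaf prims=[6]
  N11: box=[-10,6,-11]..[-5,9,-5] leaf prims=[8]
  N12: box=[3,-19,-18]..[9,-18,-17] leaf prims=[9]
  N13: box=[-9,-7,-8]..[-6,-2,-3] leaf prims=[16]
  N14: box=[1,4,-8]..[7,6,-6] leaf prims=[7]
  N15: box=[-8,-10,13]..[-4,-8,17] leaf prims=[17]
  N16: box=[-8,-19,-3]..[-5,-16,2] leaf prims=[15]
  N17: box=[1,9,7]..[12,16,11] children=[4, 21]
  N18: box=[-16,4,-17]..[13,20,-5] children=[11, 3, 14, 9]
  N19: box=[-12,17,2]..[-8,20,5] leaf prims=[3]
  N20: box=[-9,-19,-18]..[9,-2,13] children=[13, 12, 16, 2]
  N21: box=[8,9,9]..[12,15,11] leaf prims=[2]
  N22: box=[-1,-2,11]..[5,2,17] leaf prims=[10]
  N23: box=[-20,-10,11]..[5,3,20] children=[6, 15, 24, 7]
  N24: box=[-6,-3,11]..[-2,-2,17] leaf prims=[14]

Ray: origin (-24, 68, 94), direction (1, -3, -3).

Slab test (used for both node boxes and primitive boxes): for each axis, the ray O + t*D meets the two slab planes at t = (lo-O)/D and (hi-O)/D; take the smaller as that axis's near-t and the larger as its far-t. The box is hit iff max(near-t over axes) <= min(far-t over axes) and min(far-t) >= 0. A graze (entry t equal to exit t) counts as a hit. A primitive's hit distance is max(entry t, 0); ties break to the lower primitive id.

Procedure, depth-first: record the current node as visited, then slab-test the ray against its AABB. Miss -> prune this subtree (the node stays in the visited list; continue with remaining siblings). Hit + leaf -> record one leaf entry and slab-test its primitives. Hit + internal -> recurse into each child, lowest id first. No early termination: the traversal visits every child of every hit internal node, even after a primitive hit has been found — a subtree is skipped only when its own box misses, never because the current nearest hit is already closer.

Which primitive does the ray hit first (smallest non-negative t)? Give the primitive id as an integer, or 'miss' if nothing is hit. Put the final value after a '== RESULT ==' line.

Walk:
N0 x:[4,37] y:[16,29] z:[74/3,112/3] -> hit [74/3,29], descend [5, 18, 20, 23]
  N5 x:[5,36] y:[16,21] z:[76/3,92/3] -> miss, prune
  N18 x:[8,37] y:[16,64/3] z:[33,37] -> miss, prune
  N20 x:[15,33] y:[70/3,29] z:[27,112/3] -> hit [27,29], descend [2, 12, 13, 16]
    N2 x:[23,28] y:[80/3,86/3] z:[27,82/3] -> hit [27,82/3] leaf, test {P0@t=27}
    N12 x:[27,33] y:[86/3,29] z:[37,112/3] -> miss, prune
    N13 x:[15,18] y:[70/3,25] z:[97/3,34] -> miss, prune
    N16 x:[16,19] y:[28,29] z:[92/3,97/3] -> miss, prune
  N23 x:[4,29] y:[65/3,26] z:[74/3,83/3] -> hit [74/3,26], descend [6, 7, 15, 24]
    N6 x:[4,6] y:[65/3,71/3] z:[26,80/3] -> miss, prune
    N7 x:[23,29] y:[22,77/3] z:[74/3,83/3] -> hit [74/3,77/3], descend [10, 22]
      N10 x:[25,26] y:[24,77/3] z:[74/3,26] -> hit [25,77/3] leaf, test {P6@t=25}
      N22 x:[23,29] y:[22,70/3] z:[77/3,83/3] -> miss, prune
    N15 x:[16,20] y:[76/3,26] z:[77/3,27] -> miss, prune
    N24 x:[18,22] y:[70/3,71/3] z:[77/3,83/3] -> miss, prune

order=[0, 5, 18, 20, 2, 12, 13, 16, 23, 6, 7, 10, 22, 15, 24]  |boxes|=15  |leaves|=2  hit=P6

== RESULT ==
6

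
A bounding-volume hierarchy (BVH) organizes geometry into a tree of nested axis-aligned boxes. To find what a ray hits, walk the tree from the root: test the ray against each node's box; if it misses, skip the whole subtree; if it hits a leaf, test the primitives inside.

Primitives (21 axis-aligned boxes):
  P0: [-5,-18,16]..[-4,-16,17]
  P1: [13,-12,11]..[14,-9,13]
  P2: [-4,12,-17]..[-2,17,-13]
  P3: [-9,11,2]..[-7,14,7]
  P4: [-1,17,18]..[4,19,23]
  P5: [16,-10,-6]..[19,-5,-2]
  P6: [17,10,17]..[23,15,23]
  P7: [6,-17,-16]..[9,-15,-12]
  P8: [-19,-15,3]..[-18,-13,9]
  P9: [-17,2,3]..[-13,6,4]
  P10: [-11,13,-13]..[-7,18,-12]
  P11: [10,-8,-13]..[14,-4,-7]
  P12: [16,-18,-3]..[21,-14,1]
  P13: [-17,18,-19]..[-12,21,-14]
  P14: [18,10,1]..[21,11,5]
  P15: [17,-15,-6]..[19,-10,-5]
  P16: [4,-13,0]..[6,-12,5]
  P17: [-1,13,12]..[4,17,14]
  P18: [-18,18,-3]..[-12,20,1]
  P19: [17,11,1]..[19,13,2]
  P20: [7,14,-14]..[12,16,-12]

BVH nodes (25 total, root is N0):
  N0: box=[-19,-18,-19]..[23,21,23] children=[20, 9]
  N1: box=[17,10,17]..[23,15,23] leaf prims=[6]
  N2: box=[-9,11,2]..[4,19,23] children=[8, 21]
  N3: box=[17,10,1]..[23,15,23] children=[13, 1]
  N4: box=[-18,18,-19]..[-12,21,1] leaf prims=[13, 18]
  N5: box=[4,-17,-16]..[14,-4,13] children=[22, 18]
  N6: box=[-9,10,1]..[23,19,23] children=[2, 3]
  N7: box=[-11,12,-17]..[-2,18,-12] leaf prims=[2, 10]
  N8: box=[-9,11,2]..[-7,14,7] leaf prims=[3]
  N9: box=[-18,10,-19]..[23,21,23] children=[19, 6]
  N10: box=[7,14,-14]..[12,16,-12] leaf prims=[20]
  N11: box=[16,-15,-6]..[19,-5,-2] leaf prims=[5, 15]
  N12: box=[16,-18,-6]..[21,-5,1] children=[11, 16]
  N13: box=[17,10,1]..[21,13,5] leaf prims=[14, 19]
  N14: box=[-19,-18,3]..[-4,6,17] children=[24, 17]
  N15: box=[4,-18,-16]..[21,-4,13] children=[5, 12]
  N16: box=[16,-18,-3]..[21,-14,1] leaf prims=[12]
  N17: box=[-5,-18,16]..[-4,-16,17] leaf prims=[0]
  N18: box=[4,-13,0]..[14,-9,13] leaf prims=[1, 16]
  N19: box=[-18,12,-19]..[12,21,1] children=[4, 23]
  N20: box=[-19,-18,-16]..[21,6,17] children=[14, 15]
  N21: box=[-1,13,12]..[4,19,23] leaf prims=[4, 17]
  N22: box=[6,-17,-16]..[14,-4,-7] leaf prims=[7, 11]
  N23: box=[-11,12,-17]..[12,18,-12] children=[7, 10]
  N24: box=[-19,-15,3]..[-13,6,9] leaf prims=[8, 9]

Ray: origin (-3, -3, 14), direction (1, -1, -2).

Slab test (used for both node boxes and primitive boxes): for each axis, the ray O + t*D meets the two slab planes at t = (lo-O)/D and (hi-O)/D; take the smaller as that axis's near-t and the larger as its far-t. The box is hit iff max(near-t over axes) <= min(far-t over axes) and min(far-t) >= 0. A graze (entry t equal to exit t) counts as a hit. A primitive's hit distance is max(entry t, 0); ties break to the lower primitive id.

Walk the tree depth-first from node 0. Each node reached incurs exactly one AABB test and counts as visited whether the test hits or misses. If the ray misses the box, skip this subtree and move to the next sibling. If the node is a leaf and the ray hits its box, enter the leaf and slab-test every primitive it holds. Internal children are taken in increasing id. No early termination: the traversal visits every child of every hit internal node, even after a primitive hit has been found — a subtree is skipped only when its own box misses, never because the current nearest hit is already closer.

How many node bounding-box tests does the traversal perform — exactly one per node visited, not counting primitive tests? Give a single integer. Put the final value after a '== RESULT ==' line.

Trace the traversal:
N0 x:[-16,26] y:[-24,15] z:[-9/2,33/2] -> hit [-9/2,15], descend [9, 20]
  N9 x:[-15,26] y:[-24,-13] z:[-9/2,33/2] -> miss, prune
  N20 x:[-16,24] y:[-9,15] z:[-3/2,15] -> hit [-3/2,15], descend [14, 15]
    N14 x:[-16,-1] y:[-9,15] z:[-3/2,11/2] -> miss, prune
    N15 x:[7,24] y:[1,15] z:[1/2,15] -> hit [7,15], descend [5, 12]
      N5 x:[7,17] y:[1,14] z:[1/2,15] -> hit [7,14], descend [18, 22]
        N18 x:[7,17] y:[6,10] z:[1/2,7] -> hit [7,7] leaf, test {P1(miss), P16(miss)}
        N22 x:[9,17] y:[1,14] z:[21/2,15] -> hit [21/2,14] leaf, test {P7(miss), P11(miss)}
      N12 x:[19,24] y:[2,15] z:[13/2,10] -> miss, prune

Visited [0, 9, 20, 14, 15, 5, 18, 22, 12]. Tests: 9 box, 2 leaf. Nearest: miss.

== RESULT ==
9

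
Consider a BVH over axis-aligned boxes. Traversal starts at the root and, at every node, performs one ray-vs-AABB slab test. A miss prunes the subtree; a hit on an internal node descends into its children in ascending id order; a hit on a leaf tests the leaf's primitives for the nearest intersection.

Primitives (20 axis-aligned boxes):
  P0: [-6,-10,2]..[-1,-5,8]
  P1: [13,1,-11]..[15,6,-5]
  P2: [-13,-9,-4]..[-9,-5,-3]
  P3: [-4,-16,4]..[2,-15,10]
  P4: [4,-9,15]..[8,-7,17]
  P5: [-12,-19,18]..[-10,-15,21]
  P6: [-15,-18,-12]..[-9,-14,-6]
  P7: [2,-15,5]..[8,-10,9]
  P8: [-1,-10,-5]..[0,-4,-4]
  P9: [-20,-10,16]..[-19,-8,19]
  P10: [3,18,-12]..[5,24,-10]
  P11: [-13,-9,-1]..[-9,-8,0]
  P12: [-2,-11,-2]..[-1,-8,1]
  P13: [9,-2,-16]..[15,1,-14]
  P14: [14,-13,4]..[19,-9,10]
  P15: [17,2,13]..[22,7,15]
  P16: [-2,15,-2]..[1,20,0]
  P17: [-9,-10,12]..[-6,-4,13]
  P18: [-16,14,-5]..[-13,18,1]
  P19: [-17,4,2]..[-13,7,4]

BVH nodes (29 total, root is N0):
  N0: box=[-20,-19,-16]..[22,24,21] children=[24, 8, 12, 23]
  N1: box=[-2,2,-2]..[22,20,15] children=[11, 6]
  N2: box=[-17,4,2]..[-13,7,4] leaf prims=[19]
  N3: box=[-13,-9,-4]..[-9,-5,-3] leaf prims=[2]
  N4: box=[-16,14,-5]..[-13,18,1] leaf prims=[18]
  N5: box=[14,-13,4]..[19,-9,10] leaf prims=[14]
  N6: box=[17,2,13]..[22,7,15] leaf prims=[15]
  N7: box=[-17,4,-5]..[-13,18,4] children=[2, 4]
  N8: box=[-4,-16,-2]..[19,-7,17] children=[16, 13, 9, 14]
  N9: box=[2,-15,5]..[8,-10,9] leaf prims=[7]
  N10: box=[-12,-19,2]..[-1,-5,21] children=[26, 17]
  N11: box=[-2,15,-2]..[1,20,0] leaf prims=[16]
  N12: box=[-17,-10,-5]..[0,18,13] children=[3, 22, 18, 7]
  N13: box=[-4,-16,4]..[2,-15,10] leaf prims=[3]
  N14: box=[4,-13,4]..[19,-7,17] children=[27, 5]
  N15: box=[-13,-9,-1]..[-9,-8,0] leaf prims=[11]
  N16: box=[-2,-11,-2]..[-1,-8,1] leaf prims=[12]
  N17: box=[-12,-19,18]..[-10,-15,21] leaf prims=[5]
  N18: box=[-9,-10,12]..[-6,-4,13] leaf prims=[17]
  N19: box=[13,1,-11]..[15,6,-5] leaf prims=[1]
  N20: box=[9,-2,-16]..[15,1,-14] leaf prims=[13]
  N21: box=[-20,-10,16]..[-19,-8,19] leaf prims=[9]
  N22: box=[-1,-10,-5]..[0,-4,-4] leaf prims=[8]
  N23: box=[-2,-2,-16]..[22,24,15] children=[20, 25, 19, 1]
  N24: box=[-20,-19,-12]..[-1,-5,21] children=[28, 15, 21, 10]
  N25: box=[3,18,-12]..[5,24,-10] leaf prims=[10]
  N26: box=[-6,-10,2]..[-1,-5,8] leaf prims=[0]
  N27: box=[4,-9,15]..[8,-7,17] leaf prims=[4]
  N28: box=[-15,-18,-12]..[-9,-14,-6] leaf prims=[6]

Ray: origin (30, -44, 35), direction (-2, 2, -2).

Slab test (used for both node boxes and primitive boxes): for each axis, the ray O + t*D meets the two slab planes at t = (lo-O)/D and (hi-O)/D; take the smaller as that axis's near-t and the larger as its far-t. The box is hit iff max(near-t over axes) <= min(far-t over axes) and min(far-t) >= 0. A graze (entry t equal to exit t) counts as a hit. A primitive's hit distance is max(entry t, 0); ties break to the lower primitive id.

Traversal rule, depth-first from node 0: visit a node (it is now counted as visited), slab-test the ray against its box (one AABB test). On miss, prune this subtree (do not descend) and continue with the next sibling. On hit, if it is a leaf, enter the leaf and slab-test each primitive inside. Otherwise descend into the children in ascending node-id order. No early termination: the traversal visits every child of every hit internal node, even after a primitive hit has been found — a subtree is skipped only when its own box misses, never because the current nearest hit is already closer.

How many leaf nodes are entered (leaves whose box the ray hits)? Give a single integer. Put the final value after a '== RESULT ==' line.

Trace the traversal:
N0 x:[4,25] y:[25/2,34] z:[7,51/2] -> hit [25/2,25], descend [8, 12, 23, 24]
  N8 x:[11/2,17] y:[14,37/2] z:[9,37/2] -> hit [14,17], descend [9, 13, 14, 16]
    N9 x:[11,14] y:[29/2,17] z:[13,15] -> miss, prune
    N13 x:[14,17] y:[14,29/2] z:[25/2,31/2] -> hit [14,29/2] leaf, test {P3@t=14}
    N14 x:[11/2,13] y:[31/2,37/2] z:[9,31/2] -> miss, prune
    N16 x:[31/2,16] y:[33/2,18] z:[17,37/2] -> miss, prune
  N12 x:[15,47/2] y:[17,31] z:[11,20] -> hit [17,20], descend [3, 7, 18, 22]
    N3 x:[39/2,43/2] y:[35/2,39/2] z:[19,39/2] -> hit [39/2,39/2] leaf, test {P2@t=39/2}
    N7 x:[43/2,47/2] y:[24,31] z:[31/2,20] -> miss, prune
    N18 x:[18,39/2] y:[17,20] z:[11,23/2] -> miss, prune
    N22 x:[15,31/2] y:[17,20] z:[39/2,20] -> miss, prune
  N23 x:[4,16] y:[21,34] z:[10,51/2] -> miss, prune
  N24 x:[31/2,25] y:[25/2,39/2] z:[7,47/2] -> hit [31/2,39/2], descend [10, 15, 21, 28]
    N10 x:[31/2,21] y:[25/2,39/2] z:[7,33/2] -> hit [31/2,33/2], descend [17, 26]
      N17 x:[20,21] y:[25/2,29/2] z:[7,17/2] -> miss, prune
      N26 x:[31/2,18] y:[17,39/2] z:[27/2,33/2] -> miss, prune
    N15 x:[39/2,43/2] y:[35/2,18] z:[35/2,18] -> miss, prune
    N21 x:[49/2,25] y:[17,18] z:[8,19/2] -> miss, prune
    N28 x:[39/2,45/2] y:[13,15] z:[41/2,47/2] -> miss, prune

Summary -> nodes [0, 8, 9, 13, 14, 16, 12, 3, 7, 18, 22, 23, 24, 10, 17, 26, 15, 21, 28]; box-tests=19; leaf-entries=2; first=P3

== RESULT ==
2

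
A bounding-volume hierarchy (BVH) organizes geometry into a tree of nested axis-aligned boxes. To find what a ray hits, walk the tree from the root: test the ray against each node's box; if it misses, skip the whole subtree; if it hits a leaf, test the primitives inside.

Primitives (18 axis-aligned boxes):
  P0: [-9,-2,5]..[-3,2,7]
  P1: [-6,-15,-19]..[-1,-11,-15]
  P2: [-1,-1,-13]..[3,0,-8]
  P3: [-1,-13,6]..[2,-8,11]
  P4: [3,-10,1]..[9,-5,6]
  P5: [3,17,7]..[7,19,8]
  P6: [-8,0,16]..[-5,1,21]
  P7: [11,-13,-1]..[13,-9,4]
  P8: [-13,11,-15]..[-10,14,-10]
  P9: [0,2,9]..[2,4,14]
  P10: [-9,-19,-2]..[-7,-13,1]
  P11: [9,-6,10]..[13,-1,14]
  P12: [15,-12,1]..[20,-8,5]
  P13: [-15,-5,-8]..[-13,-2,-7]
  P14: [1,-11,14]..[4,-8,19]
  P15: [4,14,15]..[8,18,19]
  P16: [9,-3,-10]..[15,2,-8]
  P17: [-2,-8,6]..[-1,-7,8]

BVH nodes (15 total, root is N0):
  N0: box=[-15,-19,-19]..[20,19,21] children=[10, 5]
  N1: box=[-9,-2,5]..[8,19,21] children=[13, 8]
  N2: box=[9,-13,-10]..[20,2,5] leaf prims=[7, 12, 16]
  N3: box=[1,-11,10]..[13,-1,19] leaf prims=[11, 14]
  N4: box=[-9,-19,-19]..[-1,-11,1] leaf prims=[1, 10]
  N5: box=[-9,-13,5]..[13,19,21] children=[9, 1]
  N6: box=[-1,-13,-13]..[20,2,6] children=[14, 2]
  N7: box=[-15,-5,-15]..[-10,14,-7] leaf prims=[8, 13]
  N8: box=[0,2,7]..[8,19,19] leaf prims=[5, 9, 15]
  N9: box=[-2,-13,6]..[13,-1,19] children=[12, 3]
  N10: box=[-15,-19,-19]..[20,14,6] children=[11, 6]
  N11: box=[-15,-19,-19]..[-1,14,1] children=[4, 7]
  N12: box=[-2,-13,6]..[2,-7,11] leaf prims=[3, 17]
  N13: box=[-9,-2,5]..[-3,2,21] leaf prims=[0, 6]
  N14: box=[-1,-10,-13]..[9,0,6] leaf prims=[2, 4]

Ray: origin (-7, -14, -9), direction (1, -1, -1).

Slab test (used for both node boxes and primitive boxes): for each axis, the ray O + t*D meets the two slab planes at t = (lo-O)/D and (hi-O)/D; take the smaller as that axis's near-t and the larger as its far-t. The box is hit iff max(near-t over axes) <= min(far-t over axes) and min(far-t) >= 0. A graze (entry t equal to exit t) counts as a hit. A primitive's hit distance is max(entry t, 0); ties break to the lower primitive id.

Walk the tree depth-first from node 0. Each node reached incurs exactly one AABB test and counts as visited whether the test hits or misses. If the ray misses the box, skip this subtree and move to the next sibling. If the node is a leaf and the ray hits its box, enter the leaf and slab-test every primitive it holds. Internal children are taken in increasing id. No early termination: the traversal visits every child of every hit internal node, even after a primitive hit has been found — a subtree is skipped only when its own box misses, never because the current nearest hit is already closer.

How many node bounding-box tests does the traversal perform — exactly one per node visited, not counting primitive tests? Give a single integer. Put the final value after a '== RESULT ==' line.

Trace the traversal:
N0 x:[-8,27] y:[-33,5] z:[-30,10] -> hit [-8,5], descend [5, 10]
  N5 x:[-2,20] y:[-33,-1] z:[-30,-14] -> miss, prune
  N10 x:[-8,27] y:[-28,5] z:[-15,10] -> hit [-8,5], descend [6, 11]
    N6 x:[6,27] y:[-16,-1] z:[-15,4] -> miss, prune
    N11 x:[-8,6] y:[-28,5] z:[-10,10] -> hit [-8,5], descend [4, 7]
      N4 x:[-2,6] y:[-3,5] z:[-10,10] -> hit [-2,5] leaf, test {P1(miss), P10(miss)}
      N7 x:[-8,-3] y:[-28,-9] z:[-2,6] -> miss, prune

7 AABB tests over nodes [0, 5, 10, 6, 11, 4, 7]; 1 leaf entered; closest miss.

== RESULT ==
7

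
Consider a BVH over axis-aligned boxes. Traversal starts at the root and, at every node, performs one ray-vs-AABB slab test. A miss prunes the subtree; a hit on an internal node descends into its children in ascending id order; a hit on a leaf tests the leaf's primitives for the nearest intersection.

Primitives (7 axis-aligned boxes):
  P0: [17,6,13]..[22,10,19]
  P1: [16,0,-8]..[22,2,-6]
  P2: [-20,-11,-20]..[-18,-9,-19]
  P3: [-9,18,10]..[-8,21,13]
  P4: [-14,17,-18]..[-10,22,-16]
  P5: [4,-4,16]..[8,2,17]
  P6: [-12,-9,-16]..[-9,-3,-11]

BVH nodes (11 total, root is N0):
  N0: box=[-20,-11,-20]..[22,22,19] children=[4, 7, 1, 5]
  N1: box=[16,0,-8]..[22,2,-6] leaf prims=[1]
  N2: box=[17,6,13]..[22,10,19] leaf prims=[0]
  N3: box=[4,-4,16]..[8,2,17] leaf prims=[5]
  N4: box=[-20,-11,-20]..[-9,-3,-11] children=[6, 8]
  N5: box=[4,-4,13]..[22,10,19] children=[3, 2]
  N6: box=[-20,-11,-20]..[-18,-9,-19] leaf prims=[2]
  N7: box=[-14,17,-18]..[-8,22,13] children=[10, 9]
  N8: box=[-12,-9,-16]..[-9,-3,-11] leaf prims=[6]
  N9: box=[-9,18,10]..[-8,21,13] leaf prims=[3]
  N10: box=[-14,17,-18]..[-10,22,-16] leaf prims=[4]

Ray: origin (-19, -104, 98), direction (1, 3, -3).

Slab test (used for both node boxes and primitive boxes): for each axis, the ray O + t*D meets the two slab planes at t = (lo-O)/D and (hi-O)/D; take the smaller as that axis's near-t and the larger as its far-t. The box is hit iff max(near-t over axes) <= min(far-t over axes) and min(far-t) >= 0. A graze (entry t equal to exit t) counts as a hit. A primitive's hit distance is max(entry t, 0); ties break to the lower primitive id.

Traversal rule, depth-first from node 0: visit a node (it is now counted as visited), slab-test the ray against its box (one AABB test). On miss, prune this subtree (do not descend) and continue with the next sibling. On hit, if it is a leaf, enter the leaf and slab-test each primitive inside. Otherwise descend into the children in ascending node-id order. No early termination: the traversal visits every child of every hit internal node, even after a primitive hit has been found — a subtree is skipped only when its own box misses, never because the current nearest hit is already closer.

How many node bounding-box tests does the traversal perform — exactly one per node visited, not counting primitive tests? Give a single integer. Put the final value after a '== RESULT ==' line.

Traverse from the root:
N0 x:[-1,41] y:[31,42] z:[79/3,118/3] -> hit [31,118/3], descend [1, 4, 5, 7]
  N1 x:[35,41] y:[104/3,106/3] z:[104/3,106/3] -> hit [35,106/3] leaf, test {P1@t=35}
  N4 x:[-1,10] y:[31,101/3] z:[109/3,118/3] -> miss, prune
  N5 x:[23,41] y:[100/3,38] z:[79/3,85/3] -> miss, prune
  N7 x:[5,11] y:[121/3,42] z:[85/3,116/3] -> miss, prune

Summary -> nodes [0, 1, 4, 5, 7]; box-tests=5; leaf-entries=1; first=P1

== RESULT ==
5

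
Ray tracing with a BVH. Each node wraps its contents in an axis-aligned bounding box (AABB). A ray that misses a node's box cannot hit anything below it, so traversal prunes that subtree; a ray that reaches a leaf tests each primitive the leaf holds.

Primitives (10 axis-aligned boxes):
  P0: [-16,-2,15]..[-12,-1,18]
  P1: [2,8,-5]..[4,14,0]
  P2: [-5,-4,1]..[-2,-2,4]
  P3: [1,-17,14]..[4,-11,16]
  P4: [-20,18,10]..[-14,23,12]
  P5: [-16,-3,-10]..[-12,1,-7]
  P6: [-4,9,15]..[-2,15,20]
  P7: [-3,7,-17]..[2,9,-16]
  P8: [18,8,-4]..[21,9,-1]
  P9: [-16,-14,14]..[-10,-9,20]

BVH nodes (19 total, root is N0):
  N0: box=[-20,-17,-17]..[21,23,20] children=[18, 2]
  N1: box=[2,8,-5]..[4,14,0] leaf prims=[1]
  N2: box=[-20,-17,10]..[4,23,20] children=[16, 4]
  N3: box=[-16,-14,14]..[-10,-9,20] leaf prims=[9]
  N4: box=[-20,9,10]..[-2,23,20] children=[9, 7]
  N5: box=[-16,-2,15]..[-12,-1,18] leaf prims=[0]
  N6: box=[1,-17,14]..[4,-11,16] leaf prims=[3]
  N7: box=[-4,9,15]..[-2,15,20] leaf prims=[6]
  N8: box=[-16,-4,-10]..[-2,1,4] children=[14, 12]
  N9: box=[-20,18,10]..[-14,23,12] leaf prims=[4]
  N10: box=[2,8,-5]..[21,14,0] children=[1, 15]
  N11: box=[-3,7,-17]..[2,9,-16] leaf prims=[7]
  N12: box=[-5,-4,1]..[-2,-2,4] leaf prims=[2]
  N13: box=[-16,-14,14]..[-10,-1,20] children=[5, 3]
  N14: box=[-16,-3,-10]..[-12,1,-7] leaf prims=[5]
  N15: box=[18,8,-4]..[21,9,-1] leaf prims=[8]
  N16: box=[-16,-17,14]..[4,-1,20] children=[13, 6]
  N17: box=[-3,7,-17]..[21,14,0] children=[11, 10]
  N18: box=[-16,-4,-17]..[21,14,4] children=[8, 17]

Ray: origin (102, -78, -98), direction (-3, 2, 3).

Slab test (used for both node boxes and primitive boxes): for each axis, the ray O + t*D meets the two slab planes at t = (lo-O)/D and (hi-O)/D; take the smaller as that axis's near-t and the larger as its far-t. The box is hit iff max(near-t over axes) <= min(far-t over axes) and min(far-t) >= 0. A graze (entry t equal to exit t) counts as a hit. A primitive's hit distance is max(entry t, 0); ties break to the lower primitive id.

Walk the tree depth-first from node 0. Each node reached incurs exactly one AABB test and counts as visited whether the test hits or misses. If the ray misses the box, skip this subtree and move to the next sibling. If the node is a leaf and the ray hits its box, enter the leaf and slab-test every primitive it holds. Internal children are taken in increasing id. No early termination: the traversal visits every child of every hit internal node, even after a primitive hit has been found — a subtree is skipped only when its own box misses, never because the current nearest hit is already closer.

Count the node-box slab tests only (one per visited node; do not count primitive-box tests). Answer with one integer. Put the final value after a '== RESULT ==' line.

Walk:
N0 x:[27,122/3] y:[61/2,101/2] z:[27,118/3] -> hit [61/2,118/3], descend [2, 18]
  N2 x:[98/3,122/3] y:[61/2,101/2] z:[36,118/3] -> hit [36,118/3], descend [4, 16]
    N4 x:[104/3,122/3] y:[87/2,101/2] z:[36,118/3] -> miss, prune
    N16 x:[98/3,118/3] y:[61/2,77/2] z:[112/3,118/3] -> hit [112/3,77/2], descend [6, 13]
      N6 x:[98/3,101/3] y:[61/2,67/2] z:[112/3,38] -> miss, prune
      N13 x:[112/3,118/3] y:[32,77/2] z:[112/3,118/3] -> hit [112/3,77/2], descend [3, 5]
        N3 x:[112/3,118/3] y:[32,69/2] z:[112/3,118/3] -> miss, prune
        N5 x:[38,118/3] y:[38,77/2] z:[113/3,116/3] -> hit [38,77/2] leaf, test {P0@t=38}
  N18 x:[27,118/3] y:[37,46] z:[27,34] -> miss, prune

order=[0, 2, 4, 16, 6, 13, 3, 5, 18]  |boxes|=9  |leaves|=1  hit=P0

== RESULT ==
9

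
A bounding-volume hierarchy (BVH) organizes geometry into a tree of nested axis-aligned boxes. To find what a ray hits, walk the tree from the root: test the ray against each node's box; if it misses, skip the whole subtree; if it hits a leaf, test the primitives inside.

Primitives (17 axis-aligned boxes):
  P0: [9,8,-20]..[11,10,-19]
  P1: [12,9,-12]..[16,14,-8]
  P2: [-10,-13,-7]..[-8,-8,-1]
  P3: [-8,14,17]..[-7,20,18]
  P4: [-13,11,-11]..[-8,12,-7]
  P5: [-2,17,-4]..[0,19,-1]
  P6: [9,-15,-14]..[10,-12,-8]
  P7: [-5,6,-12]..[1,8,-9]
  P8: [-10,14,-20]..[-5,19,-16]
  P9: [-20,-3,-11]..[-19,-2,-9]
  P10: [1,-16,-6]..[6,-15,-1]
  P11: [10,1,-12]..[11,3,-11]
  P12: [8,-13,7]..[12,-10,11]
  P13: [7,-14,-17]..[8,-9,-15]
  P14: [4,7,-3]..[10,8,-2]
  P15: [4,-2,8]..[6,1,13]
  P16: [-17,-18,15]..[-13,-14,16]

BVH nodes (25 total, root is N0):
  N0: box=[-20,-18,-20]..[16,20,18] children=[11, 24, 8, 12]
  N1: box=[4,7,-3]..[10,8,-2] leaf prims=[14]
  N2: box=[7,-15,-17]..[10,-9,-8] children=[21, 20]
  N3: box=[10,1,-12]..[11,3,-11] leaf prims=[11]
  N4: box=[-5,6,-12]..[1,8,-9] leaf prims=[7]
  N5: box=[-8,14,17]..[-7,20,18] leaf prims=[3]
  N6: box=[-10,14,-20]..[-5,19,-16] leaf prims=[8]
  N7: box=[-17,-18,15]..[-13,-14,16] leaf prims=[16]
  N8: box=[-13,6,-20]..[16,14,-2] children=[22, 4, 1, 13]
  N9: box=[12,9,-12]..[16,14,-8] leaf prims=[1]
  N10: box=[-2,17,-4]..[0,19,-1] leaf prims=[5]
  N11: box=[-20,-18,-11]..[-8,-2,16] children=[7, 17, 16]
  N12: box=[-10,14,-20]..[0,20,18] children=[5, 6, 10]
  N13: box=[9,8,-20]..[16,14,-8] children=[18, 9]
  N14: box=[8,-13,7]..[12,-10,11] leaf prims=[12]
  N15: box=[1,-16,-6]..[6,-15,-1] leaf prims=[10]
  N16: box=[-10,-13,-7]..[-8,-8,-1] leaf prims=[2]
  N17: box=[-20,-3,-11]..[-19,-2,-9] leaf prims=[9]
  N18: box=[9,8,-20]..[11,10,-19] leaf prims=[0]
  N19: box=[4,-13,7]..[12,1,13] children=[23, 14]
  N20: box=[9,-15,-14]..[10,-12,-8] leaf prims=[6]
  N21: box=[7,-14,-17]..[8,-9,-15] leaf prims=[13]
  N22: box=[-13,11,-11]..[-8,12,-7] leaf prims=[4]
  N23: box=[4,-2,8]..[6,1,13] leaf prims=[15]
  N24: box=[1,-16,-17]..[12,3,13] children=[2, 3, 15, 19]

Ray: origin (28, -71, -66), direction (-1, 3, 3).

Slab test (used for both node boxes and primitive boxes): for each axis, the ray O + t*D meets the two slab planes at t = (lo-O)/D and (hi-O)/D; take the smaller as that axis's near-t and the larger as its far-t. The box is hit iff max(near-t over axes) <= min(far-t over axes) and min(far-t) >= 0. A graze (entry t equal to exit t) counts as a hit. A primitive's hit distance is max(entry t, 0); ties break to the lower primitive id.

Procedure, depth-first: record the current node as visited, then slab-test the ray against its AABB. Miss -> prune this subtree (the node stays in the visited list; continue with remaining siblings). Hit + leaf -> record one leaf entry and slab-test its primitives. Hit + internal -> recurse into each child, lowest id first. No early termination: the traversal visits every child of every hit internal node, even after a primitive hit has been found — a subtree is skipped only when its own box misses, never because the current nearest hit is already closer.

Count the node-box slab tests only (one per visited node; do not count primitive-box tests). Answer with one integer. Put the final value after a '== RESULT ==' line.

Walk:
N0 x:[12,48] y:[53/3,91/3] z:[46/3,28] -> hit [53/3,28], descend [8, 11, 12, 24]
  N8 x:[12,41] y:[77/3,85/3] z:[46/3,64/3] -> miss, prune
  N11 x:[36,48] y:[53/3,23] z:[55/3,82/3] -> miss, prune
  N12 x:[28,38] y:[85/3,91/3] z:[46/3,28] -> miss, prune
  N24 x:[16,27] y:[55/3,74/3] z:[49/3,79/3] -> hit [55/3,74/3], descend [2, 3, 15, 19]
    N2 x:[18,21] y:[56/3,62/3] z:[49/3,58/3] -> hit [56/3,58/3], descend [20, 21]
      N20 x:[18,19] y:[56/3,59/3] z:[52/3,58/3] -> hit [56/3,19] leaf, test {P6@t=56/3}
      N21 x:[20,21] y:[19,62/3] z:[49/3,17] -> miss, prune
    N3 x:[17,18] y:[24,74/3] z:[18,55/3] -> miss, prune
    N15 x:[22,27] y:[55/3,56/3] z:[20,65/3] -> miss, prune
    N19 x:[16,24] y:[58/3,24] z:[73/3,79/3] -> miss, prune

order=[0, 8, 11, 12, 24, 2, 20, 21, 3, 15, 19]  |boxes|=11  |leaves|=1  hit=P6

== RESULT ==
11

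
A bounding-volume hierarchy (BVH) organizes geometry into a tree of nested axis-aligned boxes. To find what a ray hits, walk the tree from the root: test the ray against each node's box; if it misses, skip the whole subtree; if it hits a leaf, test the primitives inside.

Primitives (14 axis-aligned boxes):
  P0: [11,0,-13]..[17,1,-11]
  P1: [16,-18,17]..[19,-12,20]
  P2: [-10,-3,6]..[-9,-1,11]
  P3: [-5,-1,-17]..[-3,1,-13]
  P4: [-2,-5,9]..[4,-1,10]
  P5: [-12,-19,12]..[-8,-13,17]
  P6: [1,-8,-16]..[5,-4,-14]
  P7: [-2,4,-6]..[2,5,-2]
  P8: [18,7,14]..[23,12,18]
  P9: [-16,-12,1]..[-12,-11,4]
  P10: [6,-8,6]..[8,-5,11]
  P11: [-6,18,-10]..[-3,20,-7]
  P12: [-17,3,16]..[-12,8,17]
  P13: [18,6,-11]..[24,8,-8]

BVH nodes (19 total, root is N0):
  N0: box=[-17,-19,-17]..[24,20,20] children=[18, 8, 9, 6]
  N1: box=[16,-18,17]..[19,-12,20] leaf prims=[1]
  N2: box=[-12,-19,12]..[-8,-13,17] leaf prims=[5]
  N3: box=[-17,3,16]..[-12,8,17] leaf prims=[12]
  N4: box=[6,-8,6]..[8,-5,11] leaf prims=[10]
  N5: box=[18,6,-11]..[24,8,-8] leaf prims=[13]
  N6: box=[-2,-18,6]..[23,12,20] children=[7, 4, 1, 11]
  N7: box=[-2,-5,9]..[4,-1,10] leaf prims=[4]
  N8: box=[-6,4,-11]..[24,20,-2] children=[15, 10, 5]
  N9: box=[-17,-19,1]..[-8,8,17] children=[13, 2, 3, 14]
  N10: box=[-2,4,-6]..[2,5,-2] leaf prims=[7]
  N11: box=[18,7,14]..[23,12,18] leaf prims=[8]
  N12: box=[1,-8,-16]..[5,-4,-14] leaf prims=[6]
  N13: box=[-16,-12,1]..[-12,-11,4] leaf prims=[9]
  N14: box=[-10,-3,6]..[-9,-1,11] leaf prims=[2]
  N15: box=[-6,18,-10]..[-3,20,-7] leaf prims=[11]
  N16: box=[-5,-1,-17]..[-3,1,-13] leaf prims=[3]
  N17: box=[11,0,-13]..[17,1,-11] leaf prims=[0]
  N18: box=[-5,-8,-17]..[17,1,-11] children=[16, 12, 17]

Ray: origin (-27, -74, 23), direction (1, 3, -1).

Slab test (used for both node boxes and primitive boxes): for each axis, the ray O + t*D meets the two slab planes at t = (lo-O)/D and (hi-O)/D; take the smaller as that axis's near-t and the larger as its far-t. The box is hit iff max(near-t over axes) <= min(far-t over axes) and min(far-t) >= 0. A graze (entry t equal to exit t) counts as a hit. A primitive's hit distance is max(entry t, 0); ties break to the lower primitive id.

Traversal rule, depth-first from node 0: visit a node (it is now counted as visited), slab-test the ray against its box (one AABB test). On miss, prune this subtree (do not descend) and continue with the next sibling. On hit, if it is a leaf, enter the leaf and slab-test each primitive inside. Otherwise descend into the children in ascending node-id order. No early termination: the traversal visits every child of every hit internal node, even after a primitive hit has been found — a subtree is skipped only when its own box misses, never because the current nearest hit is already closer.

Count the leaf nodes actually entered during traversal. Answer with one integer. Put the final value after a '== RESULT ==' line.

Traverse from the root:
N0 x:[10,51] y:[55/3,94/3] z:[3,40] -> hit [55/3,94/3], descend [6, 8, 9, 18]
  N6 x:[25,50] y:[56/3,86/3] z:[3,17] -> miss, prune
  N8 x:[21,51] y:[26,94/3] z:[25,34] -> hit [26,94/3], descend [5, 10, 15]
    N5 x:[45,51] y:[80/3,82/3] z:[31,34] -> miss, prune
    N10 x:[25,29] y:[26,79/3] z:[25,29] -> hit [26,79/3] leaf, test {P7@t=26}
    N15 x:[21,24] y:[92/3,94/3] z:[30,33] -> miss, prune
  N9 x:[10,19] y:[55/3,82/3] z:[6,22] -> hit [55/3,19], descend [2, 3, 13, 14]
    N2 x:[15,19] y:[55/3,61/3] z:[6,11] -> miss, prune
    N3 x:[10,15] y:[77/3,82/3] z:[6,7] -> miss, prune
    N13 x:[11,15] y:[62/3,21] z:[19,22] -> miss, prune
    N14 x:[17,18] y:[71/3,73/3] z:[12,17] -> miss, prune
  N18 x:[22,44] y:[22,25] z:[34,40] -> miss, prune

12 AABB tests over nodes [0, 6, 8, 5, 10, 15, 9, 2, 3, 13, 14, 18]; 1 leaf entered; closest P7.

== RESULT ==
1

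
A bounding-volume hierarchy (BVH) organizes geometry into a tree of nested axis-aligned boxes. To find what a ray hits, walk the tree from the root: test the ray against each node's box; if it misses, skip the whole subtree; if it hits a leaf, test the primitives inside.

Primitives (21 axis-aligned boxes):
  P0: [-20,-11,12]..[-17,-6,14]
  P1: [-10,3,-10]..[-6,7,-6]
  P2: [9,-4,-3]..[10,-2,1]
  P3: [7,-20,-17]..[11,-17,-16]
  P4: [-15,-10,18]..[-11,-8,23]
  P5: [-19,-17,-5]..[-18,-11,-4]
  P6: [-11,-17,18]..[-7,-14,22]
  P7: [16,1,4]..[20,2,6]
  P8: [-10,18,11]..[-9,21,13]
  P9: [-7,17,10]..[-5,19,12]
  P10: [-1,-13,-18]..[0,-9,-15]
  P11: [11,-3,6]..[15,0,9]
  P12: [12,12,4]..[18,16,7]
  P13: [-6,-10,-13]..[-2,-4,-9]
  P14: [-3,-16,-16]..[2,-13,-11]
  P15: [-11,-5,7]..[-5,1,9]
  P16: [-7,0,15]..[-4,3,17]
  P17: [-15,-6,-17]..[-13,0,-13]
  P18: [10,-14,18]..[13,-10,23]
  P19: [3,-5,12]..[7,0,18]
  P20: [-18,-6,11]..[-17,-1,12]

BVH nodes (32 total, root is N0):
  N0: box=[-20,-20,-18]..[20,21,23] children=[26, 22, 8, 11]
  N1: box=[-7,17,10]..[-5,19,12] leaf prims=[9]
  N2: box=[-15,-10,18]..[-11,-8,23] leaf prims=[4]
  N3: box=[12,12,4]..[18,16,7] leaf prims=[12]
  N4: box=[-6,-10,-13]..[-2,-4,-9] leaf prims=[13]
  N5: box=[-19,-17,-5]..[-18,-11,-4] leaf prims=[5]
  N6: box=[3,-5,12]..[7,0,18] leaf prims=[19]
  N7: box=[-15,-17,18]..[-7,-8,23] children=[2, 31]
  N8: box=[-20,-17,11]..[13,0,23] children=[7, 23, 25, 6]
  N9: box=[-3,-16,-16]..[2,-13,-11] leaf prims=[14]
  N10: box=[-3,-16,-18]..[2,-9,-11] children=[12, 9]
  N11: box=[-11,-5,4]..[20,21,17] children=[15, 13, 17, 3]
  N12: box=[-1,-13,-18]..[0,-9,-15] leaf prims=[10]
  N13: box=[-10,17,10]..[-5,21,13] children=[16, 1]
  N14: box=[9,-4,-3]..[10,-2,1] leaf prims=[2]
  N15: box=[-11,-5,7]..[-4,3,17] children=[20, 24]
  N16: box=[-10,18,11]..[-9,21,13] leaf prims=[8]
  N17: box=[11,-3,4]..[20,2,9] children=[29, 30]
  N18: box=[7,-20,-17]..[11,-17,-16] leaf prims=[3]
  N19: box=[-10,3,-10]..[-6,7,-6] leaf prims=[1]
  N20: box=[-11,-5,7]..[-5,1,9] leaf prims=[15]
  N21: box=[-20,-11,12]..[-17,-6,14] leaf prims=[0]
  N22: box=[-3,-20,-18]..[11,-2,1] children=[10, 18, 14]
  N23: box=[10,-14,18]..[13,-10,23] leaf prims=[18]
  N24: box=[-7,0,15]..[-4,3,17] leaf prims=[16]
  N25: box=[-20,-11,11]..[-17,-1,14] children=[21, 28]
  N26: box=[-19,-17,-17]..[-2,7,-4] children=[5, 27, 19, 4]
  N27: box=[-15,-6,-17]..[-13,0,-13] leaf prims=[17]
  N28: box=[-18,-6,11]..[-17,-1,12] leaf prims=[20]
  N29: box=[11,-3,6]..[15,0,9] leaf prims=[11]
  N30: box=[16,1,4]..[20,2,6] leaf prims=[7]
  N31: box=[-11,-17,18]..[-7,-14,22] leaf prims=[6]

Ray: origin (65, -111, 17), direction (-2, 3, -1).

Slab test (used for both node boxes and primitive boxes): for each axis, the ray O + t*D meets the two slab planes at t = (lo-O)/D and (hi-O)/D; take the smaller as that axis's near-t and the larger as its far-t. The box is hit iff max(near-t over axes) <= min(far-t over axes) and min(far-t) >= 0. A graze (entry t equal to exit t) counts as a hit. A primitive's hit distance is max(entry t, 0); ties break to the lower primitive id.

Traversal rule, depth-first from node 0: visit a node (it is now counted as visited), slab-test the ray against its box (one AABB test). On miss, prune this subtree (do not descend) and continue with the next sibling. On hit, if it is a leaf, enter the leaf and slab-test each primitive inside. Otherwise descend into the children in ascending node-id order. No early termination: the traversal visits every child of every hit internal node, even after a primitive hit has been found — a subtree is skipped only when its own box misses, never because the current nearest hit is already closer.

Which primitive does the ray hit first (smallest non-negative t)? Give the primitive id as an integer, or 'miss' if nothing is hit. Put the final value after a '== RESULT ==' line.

Trace the traversal:
N0 x:[45/2,85/2] y:[91/3,44] z:[-6,35] -> hit [91/3,35], descend [8, 11, 22, 26]
  N8 x:[26,85/2] y:[94/3,37] z:[-6,6] -> miss, prune
  N11 x:[45/2,38] y:[106/3,44] z:[0,13] -> miss, prune
  N22 x:[27,34] y:[91/3,109/3] z:[16,35] -> hit [91/3,34], descend [10, 14, 18]
    N10 x:[63/2,34] y:[95/3,34] z:[28,35] -> hit [95/3,34], descend [9, 12]
      N9 x:[63/2,34] y:[95/3,98/3] z:[28,33] -> hit [95/3,98/3] leaf, test {P14@t=95/3}
      N12 x:[65/2,33] y:[98/3,34] z:[32,35] -> hit [98/3,33] leaf, test {P10@t=98/3}
    N14 x:[55/2,28] y:[107/3,109/3] z:[16,20] -> miss, prune
    N18 x:[27,29] y:[91/3,94/3] z:[33,34] -> miss, prune
  N26 x:[67/2,42] y:[94/3,118/3] z:[21,34] -> hit [67/2,34], descend [4, 5, 19, 27]
    N4 x:[67/2,71/2] y:[101/3,107/3] z:[26,30] -> miss, prune
    N5 x:[83/2,42] y:[94/3,100/3] z:[21,22] -> miss, prune
    N19 x:[71/2,75/2] y:[38,118/3] z:[23,27] -> miss, prune
    N27 x:[39,40] y:[35,37] z:[30,34] -> miss, prune

Visited [0, 8, 11, 22, 10, 9, 12, 14, 18, 26, 4, 5, 19, 27]. Tests: 14 box, 2 leaf. Nearest: P14.

== RESULT ==
14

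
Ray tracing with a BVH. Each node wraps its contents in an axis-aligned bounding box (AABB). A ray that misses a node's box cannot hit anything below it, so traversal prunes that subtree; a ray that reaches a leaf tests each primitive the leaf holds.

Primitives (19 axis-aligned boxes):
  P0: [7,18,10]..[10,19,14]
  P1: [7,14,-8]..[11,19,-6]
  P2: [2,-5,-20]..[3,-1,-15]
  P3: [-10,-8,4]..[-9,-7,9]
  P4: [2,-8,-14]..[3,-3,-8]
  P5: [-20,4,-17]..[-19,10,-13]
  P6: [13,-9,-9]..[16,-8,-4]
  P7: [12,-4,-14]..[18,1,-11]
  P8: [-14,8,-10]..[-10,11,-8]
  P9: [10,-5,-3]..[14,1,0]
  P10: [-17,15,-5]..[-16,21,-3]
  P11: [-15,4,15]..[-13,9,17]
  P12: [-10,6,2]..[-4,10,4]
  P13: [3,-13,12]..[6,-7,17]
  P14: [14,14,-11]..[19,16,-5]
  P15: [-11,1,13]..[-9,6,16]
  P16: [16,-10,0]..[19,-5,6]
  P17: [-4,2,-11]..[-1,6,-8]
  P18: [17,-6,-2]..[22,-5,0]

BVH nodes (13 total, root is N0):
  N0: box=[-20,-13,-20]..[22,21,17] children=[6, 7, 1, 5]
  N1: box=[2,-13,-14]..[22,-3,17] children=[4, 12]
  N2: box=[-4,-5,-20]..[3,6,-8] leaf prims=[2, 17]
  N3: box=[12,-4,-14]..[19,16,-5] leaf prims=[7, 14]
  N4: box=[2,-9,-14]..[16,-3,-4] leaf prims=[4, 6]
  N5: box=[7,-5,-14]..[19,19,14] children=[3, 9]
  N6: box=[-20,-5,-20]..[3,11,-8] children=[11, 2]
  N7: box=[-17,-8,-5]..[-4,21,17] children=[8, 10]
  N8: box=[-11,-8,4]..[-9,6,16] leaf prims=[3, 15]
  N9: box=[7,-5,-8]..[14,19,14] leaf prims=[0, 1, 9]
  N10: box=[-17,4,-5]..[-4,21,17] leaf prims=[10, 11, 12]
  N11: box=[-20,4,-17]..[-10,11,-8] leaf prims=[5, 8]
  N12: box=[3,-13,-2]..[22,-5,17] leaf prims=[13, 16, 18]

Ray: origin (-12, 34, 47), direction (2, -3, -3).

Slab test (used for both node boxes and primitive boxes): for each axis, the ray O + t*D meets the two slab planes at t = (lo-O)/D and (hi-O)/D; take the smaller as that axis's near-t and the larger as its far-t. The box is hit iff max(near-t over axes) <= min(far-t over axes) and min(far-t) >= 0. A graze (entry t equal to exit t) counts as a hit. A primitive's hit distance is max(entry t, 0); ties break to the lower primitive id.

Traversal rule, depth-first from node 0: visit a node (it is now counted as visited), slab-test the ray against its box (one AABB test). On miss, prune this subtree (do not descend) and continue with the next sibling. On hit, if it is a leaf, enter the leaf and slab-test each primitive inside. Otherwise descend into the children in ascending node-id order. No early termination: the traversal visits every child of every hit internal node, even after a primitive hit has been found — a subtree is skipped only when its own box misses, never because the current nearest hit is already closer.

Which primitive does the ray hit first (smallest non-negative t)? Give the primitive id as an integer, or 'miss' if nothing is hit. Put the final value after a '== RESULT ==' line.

Traverse from the root:
N0 x:[-4,17] y:[13/3,47/3] z:[10,67/3] -> hit [10,47/3], descend [1, 5, 6, 7]
  N1 x:[7,17] y:[37/3,47/3] z:[10,61/3] -> hit [37/3,47/3], descend [4, 12]
    N4 x:[7,14] y:[37/3,43/3] z:[17,61/3] -> miss, prune
    N12 x:[15/2,17] y:[13,47/3] z:[10,49/3] -> hit [13,47/3] leaf, test {P13(miss), P16@t=14, P18(miss)}
  N5 x:[19/2,31/2] y:[5,13] z:[11,61/3] -> hit [11,13], descend [3, 9]
    N3 x:[12,31/2] y:[6,38/3] z:[52/3,61/3] -> miss, prune
    N9 x:[19/2,13] y:[5,13] z:[11,55/3] -> hit [11,13] leaf, test {P0(miss), P1(miss), P9(miss)}
  N6 x:[-4,15/2] y:[23/3,13] z:[55/3,67/3] -> miss, prune
  N7 x:[-5/2,4] y:[13/3,14] z:[10,52/3] -> miss, prune

order=[0, 1, 4, 12, 5, 3, 9, 6, 7]  |boxes|=9  |leaves|=2  hit=P16

== RESULT ==
16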